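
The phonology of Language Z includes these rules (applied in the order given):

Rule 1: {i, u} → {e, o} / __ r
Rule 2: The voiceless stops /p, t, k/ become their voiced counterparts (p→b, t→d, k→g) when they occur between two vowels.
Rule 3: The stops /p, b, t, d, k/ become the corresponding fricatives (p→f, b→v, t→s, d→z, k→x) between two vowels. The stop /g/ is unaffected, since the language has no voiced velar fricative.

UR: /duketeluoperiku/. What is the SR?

Rule 1 (pre-rhotic lowering): no segment meets the environment; /duketeluoperiku/ is unchanged.
Rule 2 (intervocalic voicing): /k/ is a voiceless stop between vowels /u/ and /e/, so it voices to [g]. /t/ is a voiceless stop between vowels /e/ and /e/, so it voices to [d]. /p/ is a voiceless stop between vowels /o/ and /e/, so it voices to [b]. /k/ is a voiceless stop between vowels /i/ and /u/, so it voices to [g]. /duketeluoperiku/ → dugedeluoberigu.
Rule 3 (intervocalic spirantization): /d/ is a stop between vowels /e/ and /e/, so it spirantizes to the fricative [z]. /b/ is a stop between vowels /o/ and /e/, so it spirantizes to the fricative [v]. /dugedeluoberigu/ → dugezeluoverigu.

dugezeluoverigu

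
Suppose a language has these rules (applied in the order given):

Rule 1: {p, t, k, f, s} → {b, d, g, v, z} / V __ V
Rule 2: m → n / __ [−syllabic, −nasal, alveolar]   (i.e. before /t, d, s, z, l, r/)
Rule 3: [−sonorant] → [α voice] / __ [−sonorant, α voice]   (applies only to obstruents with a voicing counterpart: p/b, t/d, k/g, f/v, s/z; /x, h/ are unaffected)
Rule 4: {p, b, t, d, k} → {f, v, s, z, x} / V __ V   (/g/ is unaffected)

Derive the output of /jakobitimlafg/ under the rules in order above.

Rule 1 (intervocalic voicing): /k/ is a voiceless obstruent between vowels /a/ and /o/, so it voices to [g]. /t/ is a voiceless obstruent between vowels /i/ and /i/, so it voices to [d]. /jakobitimlafg/ → jagobidimlafg.
Rule 2 (nasal place assimilation): /m/ precedes the alveolar consonant /l/, so it assimilates in place to [n]. /jagobidimlafg/ → jagobidinlafg.
Rule 3 (regressive voicing assimilation): /f/ precedes the voiced obstruent /g/, so it voices to [v] by assimilation. /jagobidinlafg/ → jagobidinlavg.
Rule 4 (intervocalic spirantization): /b/ is a stop between vowels /o/ and /i/, so it spirantizes to the fricative [v]. /d/ is a stop between vowels /i/ and /i/, so it spirantizes to the fricative [z]. /jagobidinlavg/ → jagovizinlavg.

jagovizinlavg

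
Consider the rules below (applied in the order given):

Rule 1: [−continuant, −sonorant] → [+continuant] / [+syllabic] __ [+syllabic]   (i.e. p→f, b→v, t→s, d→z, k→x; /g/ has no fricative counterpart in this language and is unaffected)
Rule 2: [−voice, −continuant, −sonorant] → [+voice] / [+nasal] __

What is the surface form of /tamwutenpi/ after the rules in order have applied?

Rule 1 (intervocalic spirantization): /t/ is a stop between vowels /u/ and /e/, so it spirantizes to the fricative [s]. /tamwutenpi/ → tamwusenpi.
Rule 2 (post-nasal voicing): /p/ is a voiceless stop immediately after the nasal /n/, so it voices to [b]. /tamwusenpi/ → tamwusenbi.

tamwusenbi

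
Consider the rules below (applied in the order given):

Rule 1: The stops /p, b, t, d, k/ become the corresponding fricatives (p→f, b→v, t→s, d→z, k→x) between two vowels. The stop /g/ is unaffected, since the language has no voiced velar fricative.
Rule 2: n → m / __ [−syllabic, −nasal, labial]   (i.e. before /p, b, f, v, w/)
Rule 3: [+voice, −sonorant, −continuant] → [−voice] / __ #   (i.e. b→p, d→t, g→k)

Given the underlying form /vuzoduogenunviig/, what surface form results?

Rule 1 (intervocalic spirantization): /d/ is a stop between vowels /o/ and /u/, so it spirantizes to the fricative [z]. /vuzoduogenunviig/ → vuzozuogenunviig.
Rule 2 (nasal place assimilation): /n/ precedes the labial consonant /v/, so it assimilates in place to [m]. /vuzozuogenunviig/ → vuzozuogenumviig.
Rule 3 (final devoicing): /g/ is a voiced stop in word-final position, so it devoices to [k]. /vuzozuogenumviig/ → vuzozuogenumviik.

vuzozuogenumviik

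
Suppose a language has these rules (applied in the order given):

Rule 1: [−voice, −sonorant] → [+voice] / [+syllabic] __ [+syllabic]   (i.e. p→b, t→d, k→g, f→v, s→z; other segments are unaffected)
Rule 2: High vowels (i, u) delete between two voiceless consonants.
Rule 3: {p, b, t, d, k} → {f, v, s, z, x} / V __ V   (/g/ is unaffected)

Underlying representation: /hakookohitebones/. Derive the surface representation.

hagoogohizevones

Rule 1 (intervocalic voicing): /k/ is a voiceless obstruent between vowels /a/ and /o/, so it voices to [g]. /k/ is a voiceless obstruent between vowels /o/ and /o/, so it voices to [g]. /t/ is a voiceless obstruent between vowels /i/ and /e/, so it voices to [d]. /hakookohitebones/ → hagoogohidebones.
Rule 2 (high vowel syncope): no segment meets the environment; /hagoogohidebones/ is unchanged.
Rule 3 (intervocalic spirantization): /d/ is a stop between vowels /i/ and /e/, so it spirantizes to the fricative [z]. /b/ is a stop between vowels /e/ and /o/, so it spirantizes to the fricative [v]. /hagoogohidebones/ → hagoogohizevones.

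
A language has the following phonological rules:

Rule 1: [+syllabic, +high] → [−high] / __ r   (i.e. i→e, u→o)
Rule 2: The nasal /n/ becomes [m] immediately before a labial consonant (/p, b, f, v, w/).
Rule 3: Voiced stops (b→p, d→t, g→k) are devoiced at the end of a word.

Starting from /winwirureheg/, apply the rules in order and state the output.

Rule 1 (pre-rhotic lowering): /i/ is a high vowel immediately before /r/, so it lowers to [e]. /u/ is a high vowel immediately before /r/, so it lowers to [o]. /winwirureheg/ → winweroreheg.
Rule 2 (nasal place assimilation): /n/ precedes the labial consonant /w/, so it assimilates in place to [m]. /winweroreheg/ → wimweroreheg.
Rule 3 (final devoicing): /g/ is a voiced stop in word-final position, so it devoices to [k]. /wimweroreheg/ → wimwerorehek.

wimwerorehek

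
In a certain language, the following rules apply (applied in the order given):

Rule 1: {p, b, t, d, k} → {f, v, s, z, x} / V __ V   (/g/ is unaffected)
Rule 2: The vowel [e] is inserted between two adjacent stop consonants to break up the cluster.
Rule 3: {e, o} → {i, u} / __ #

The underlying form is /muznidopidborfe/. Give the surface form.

muznizofideborfi

Rule 1 (intervocalic spirantization): /d/ is a stop between vowels /i/ and /o/, so it spirantizes to the fricative [z]. /p/ is a stop between vowels /o/ and /i/, so it spirantizes to the fricative [f]. /muznidopidborfe/ → muznizofidborfe.
Rule 2 (stop-cluster e-epenthesis): /d/ and /b/ form a stop–stop cluster, so [e] is inserted between them. /muznizofidborfe/ → muznizofideborfe.
Rule 3 (final vowel raising): /e/ is a mid vowel in word-final position, so it raises to [i]. /muznizofideborfe/ → muznizofideborfi.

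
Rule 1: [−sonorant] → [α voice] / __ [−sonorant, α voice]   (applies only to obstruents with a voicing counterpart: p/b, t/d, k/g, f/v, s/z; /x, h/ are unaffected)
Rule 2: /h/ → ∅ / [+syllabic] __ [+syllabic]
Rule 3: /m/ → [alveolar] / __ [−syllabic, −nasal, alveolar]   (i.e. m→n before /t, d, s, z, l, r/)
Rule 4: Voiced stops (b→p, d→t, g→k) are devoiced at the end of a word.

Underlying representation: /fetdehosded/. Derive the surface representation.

Rule 1 (regressive voicing assimilation): /t/ precedes the voiced obstruent /d/, so it voices to [d] by assimilation. /s/ precedes the voiced obstruent /d/, so it voices to [z] by assimilation. /fetdehosded/ → feddehozded.
Rule 2 (intervocalic h-deletion): /h/ occurs between vowels /e/ and /o/, so it deletes. /feddehozded/ → feddeozded.
Rule 3 (nasal place assimilation): no segment meets the environment; /feddeozded/ is unchanged.
Rule 4 (final devoicing): /d/ is a voiced stop in word-final position, so it devoices to [t]. /feddeozded/ → feddeozdet.

feddeozdet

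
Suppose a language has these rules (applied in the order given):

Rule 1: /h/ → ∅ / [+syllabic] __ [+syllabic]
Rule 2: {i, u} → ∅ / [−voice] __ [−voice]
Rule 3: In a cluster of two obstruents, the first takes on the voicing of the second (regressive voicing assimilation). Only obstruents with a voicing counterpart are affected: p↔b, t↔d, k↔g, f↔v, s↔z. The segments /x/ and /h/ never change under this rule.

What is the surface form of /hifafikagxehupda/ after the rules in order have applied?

Rule 1 (intervocalic h-deletion): /h/ occurs between vowels /e/ and /u/, so it deletes. /hifafikagxehupda/ → hifafikagxeupda.
Rule 2 (high vowel syncope): /i/ is a high vowel flanked by voiceless consonants /h/ and /f/, so it deletes. /i/ is a high vowel flanked by voiceless consonants /f/ and /k/, so it deletes. /hifafikagxeupda/ → hfafkagxeupda.
Rule 3 (regressive voicing assimilation): /g/ precedes the voiceless obstruent /x/, so it devoices to [k] by assimilation. /p/ precedes the voiced obstruent /d/, so it voices to [b] by assimilation. /hfafkagxeupda/ → hfafkakxeubda.

hfafkakxeubda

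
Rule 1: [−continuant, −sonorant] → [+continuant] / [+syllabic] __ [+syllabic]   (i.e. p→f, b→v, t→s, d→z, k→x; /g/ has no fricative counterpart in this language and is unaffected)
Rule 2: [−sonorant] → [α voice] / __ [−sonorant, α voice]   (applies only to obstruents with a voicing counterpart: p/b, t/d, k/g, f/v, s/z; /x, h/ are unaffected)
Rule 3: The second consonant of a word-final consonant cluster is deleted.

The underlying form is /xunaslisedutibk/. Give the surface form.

Rule 1 (intervocalic spirantization): /d/ is a stop between vowels /e/ and /u/, so it spirantizes to the fricative [z]. /t/ is a stop between vowels /u/ and /i/, so it spirantizes to the fricative [s]. /xunaslisedutibk/ → xunaslisezusibk.
Rule 2 (regressive voicing assimilation): /b/ precedes the voiceless obstruent /k/, so it devoices to [p] by assimilation. /xunaslisezusibk/ → xunaslisezusipk.
Rule 3 (final cluster simplification): /k/ is the second consonant of a word-final cluster /pk/, so it deletes. /xunaslisezusipk/ → xunaslisezusip.

xunaslisezusip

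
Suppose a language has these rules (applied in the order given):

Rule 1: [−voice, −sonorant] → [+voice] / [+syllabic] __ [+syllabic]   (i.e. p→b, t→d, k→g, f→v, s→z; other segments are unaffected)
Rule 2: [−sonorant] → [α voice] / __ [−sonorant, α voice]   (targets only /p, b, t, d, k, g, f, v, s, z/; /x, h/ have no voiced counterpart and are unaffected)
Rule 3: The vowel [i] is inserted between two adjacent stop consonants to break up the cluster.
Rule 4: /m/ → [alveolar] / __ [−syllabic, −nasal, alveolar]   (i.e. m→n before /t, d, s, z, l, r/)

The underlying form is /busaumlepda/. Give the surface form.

Rule 1 (intervocalic voicing): /s/ is a voiceless obstruent between vowels /u/ and /a/, so it voices to [z]. /busaumlepda/ → buzaumlepda.
Rule 2 (regressive voicing assimilation): /p/ precedes the voiced obstruent /d/, so it voices to [b] by assimilation. /buzaumlepda/ → buzaumlebda.
Rule 3 (stop-cluster i-epenthesis): /b/ and /d/ form a stop–stop cluster, so [i] is inserted between them. /buzaumlebda/ → buzaumlebida.
Rule 4 (nasal place assimilation): /m/ precedes the alveolar consonant /l/, so it assimilates in place to [n]. /buzaumlebida/ → buzaunlebida.

buzaunlebida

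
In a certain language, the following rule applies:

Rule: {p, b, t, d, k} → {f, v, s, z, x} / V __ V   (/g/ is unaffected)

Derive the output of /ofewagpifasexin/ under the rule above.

No segment of /ofewagpifasexin/ meets the structural description of the rule, so the form surfaces unchanged.

ofewagpifasexin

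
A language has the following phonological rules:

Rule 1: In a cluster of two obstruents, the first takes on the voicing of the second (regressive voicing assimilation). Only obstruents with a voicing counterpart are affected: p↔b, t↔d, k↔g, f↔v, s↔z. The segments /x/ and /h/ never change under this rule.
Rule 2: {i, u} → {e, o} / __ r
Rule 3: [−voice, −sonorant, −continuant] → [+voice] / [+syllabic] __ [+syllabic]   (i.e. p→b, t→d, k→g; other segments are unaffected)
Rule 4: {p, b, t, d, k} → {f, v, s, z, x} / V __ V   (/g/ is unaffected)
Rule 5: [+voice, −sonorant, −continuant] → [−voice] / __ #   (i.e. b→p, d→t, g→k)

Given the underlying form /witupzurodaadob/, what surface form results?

Rule 1 (regressive voicing assimilation): /p/ precedes the voiced obstruent /z/, so it voices to [b] by assimilation. /witupzurodaadob/ → witubzurodaadob.
Rule 2 (pre-rhotic lowering): /u/ is a high vowel immediately before /r/, so it lowers to [o]. /witubzurodaadob/ → witubzorodaadob.
Rule 3 (intervocalic voicing): /t/ is a voiceless stop between vowels /i/ and /u/, so it voices to [d]. /witubzorodaadob/ → widubzorodaadob.
Rule 4 (intervocalic spirantization): /d/ is a stop between vowels /i/ and /u/, so it spirantizes to the fricative [z]. /d/ is a stop between vowels /o/ and /a/, so it spirantizes to the fricative [z]. /d/ is a stop between vowels /a/ and /o/, so it spirantizes to the fricative [z]. /widubzorodaadob/ → wizubzorozaazob.
Rule 5 (final devoicing): /b/ is a voiced stop in word-final position, so it devoices to [p]. /wizubzorozaazob/ → wizubzorozaazop.

wizubzorozaazop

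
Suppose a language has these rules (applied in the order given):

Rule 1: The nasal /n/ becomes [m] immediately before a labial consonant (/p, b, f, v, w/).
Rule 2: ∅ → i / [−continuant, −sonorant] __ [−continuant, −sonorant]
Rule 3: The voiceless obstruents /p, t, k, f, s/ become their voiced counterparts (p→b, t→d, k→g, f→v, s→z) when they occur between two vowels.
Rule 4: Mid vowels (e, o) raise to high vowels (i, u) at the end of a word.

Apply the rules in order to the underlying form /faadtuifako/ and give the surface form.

Rule 1 (nasal place assimilation): no segment meets the environment; /faadtuifako/ is unchanged.
Rule 2 (stop-cluster i-epenthesis): /d/ and /t/ form a stop–stop cluster, so [i] is inserted between them. /faadtuifako/ → faadituifako.
Rule 3 (intervocalic voicing): /t/ is a voiceless obstruent between vowels /i/ and /u/, so it voices to [d]. /f/ is a voiceless obstruent between vowels /i/ and /a/, so it voices to [v]. /k/ is a voiceless obstruent between vowels /a/ and /o/, so it voices to [g]. /faadituifako/ → faadiduivago.
Rule 4 (final vowel raising): /o/ is a mid vowel in word-final position, so it raises to [u]. /faadiduivago/ → faadiduivagu.

faadiduivagu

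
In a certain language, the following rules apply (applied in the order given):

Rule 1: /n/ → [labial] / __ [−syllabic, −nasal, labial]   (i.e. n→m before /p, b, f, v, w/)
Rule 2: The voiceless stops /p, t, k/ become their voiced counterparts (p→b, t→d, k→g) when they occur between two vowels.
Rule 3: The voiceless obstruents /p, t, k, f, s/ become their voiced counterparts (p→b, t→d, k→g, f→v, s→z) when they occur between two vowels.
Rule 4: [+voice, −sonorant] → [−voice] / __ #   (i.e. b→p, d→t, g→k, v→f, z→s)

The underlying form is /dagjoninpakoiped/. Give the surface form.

Rule 1 (nasal place assimilation): /n/ precedes the labial consonant /p/, so it assimilates in place to [m]. /dagjoninpakoiped/ → dagjonimpakoiped.
Rule 2 (intervocalic voicing): /k/ is a voiceless stop between vowels /a/ and /o/, so it voices to [g]. /p/ is a voiceless stop between vowels /i/ and /e/, so it voices to [b]. /dagjonimpakoiped/ → dagjonimpagoibed.
Rule 3 (intervocalic voicing): no segment meets the environment; /dagjonimpagoibed/ is unchanged.
Rule 4 (final devoicing): /d/ is a voiced obstruent in word-final position, so it devoices to [t]. /dagjonimpagoibed/ → dagjonimpagoibet.

dagjonimpagoibet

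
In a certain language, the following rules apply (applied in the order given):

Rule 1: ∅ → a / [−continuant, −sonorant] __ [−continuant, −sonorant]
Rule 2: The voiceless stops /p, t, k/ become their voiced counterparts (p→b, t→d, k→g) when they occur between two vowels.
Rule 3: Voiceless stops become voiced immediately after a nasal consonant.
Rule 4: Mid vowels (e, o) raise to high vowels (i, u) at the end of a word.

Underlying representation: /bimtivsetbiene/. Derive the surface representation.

Rule 1 (stop-cluster a-epenthesis): /t/ and /b/ form a stop–stop cluster, so [a] is inserted between them. /bimtivsetbiene/ → bimtivsetabiene.
Rule 2 (intervocalic voicing): /t/ is a voiceless stop between vowels /e/ and /a/, so it voices to [d]. /bimtivsetabiene/ → bimtivsedabiene.
Rule 3 (post-nasal voicing): /t/ is a voiceless stop immediately after the nasal /m/, so it voices to [d]. /bimtivsedabiene/ → bimdivsedabiene.
Rule 4 (final vowel raising): /e/ is a mid vowel in word-final position, so it raises to [i]. /bimdivsedabiene/ → bimdivsedabieni.

bimdivsedabieni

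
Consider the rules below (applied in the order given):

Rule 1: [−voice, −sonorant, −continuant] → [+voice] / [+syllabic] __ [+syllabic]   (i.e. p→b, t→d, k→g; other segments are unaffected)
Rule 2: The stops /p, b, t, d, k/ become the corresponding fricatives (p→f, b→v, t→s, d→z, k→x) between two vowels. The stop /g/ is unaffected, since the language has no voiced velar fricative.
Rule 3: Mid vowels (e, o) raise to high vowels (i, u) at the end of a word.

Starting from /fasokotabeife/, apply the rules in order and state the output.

Rule 1 (intervocalic voicing): /k/ is a voiceless stop between vowels /o/ and /o/, so it voices to [g]. /t/ is a voiceless stop between vowels /o/ and /a/, so it voices to [d]. /fasokotabeife/ → fasogodabeife.
Rule 2 (intervocalic spirantization): /d/ is a stop between vowels /o/ and /a/, so it spirantizes to the fricative [z]. /b/ is a stop between vowels /a/ and /e/, so it spirantizes to the fricative [v]. /fasogodabeife/ → fasogozaveife.
Rule 3 (final vowel raising): /e/ is a mid vowel in word-final position, so it raises to [i]. /fasogozaveife/ → fasogozaveifi.

fasogozaveifi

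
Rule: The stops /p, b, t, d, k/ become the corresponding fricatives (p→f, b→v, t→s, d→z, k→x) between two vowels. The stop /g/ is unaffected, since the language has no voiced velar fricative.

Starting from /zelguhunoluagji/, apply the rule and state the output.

No segment of /zelguhunoluagji/ meets the structural description of the rule, so the form surfaces unchanged.

zelguhunoluagji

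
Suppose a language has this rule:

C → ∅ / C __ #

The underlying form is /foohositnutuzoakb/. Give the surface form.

foohositnutuzoak

/b/ is the second consonant of a word-final cluster /kb/, so it deletes.
The other instances of /f/, /h/, /s/, /t/, /n/, /z/, /k/ do not occur in the required environment and remain unchanged.
Surface form: [foohositnutuzoak].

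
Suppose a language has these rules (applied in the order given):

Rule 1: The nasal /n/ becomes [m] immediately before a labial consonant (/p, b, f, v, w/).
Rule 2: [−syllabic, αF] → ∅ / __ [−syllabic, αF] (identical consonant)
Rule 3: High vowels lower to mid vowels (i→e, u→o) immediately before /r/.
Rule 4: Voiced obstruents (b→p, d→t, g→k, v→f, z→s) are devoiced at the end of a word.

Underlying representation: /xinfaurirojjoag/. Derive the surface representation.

Rule 1 (nasal place assimilation): /n/ precedes the labial consonant /f/, so it assimilates in place to [m]. /xinfaurirojjoag/ → ximfaurirojjoag.
Rule 2 (degemination): /jj/ is a geminate; the first /j/ deletes. /ximfaurirojjoag/ → ximfaurirojoag.
Rule 3 (pre-rhotic lowering): /u/ is a high vowel immediately before /r/, so it lowers to [o]. /i/ is a high vowel immediately before /r/, so it lowers to [e]. /ximfaurirojoag/ → ximfaorerojoag.
Rule 4 (final devoicing): /g/ is a voiced obstruent in word-final position, so it devoices to [k]. /ximfaorerojoag/ → ximfaorerojoak.

ximfaorerojoak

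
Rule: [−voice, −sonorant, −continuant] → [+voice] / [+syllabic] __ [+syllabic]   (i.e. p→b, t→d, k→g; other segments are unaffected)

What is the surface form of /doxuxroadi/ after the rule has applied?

No segment of /doxuxroadi/ meets the structural description of the rule, so the form surfaces unchanged.

doxuxroadi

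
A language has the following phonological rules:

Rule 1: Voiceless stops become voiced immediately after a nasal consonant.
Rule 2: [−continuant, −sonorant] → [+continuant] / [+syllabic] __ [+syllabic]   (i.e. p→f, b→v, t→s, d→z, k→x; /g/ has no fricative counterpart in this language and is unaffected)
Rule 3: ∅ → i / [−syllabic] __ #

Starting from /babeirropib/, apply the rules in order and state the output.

Rule 1 (post-nasal voicing): no segment meets the environment; /babeirropib/ is unchanged.
Rule 2 (intervocalic spirantization): /b/ is a stop between vowels /a/ and /e/, so it spirantizes to the fricative [v]. /p/ is a stop between vowels /o/ and /i/, so it spirantizes to the fricative [f]. /babeirropib/ → baveirrofib.
Rule 3 (final i-epenthesis): the form ends in the consonant /b/, so [i] is inserted word-finally. /baveirrofib/ → baveirrofibi.

baveirrofibi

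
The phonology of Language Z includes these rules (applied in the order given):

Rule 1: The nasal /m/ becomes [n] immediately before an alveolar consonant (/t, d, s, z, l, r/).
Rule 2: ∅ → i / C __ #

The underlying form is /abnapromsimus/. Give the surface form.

abnapronsimusi

Rule 1 (nasal place assimilation): /m/ precedes the alveolar consonant /s/, so it assimilates in place to [n]. /abnapromsimus/ → abnapronsimus.
Rule 2 (final i-epenthesis): the form ends in the consonant /s/, so [i] is inserted word-finally. /abnapronsimus/ → abnapronsimusi.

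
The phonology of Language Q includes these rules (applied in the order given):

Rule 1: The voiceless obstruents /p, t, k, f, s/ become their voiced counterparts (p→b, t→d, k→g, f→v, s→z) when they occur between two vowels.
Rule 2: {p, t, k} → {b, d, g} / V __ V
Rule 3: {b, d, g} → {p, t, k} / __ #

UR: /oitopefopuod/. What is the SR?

oidobevobuot

Rule 1 (intervocalic voicing): /t/ is a voiceless obstruent between vowels /i/ and /o/, so it voices to [d]. /p/ is a voiceless obstruent between vowels /o/ and /e/, so it voices to [b]. /f/ is a voiceless obstruent between vowels /e/ and /o/, so it voices to [v]. /p/ is a voiceless obstruent between vowels /o/ and /u/, so it voices to [b]. /oitopefopuod/ → oidobevobuod.
Rule 2 (intervocalic voicing): no segment meets the environment; /oidobevobuod/ is unchanged.
Rule 3 (final devoicing): /d/ is a voiced stop in word-final position, so it devoices to [t]. /oidobevobuod/ → oidobevobuot.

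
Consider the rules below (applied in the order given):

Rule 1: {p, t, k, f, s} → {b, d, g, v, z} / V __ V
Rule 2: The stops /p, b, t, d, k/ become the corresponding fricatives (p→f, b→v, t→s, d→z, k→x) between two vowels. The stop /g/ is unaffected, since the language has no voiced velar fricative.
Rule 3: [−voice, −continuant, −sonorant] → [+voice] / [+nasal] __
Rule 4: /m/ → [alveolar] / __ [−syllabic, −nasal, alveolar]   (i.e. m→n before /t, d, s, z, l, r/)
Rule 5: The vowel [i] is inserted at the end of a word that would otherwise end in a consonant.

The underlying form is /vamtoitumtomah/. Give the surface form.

Rule 1 (intervocalic voicing): /t/ is a voiceless obstruent between vowels /i/ and /u/, so it voices to [d]. /vamtoitumtomah/ → vamtoidumtomah.
Rule 2 (intervocalic spirantization): /d/ is a stop between vowels /i/ and /u/, so it spirantizes to the fricative [z]. /vamtoidumtomah/ → vamtoizumtomah.
Rule 3 (post-nasal voicing): /t/ is a voiceless stop immediately after the nasal /m/, so it voices to [d]. /t/ is a voiceless stop immediately after the nasal /m/, so it voices to [d]. /vamtoizumtomah/ → vamdoizumdomah.
Rule 4 (nasal place assimilation): /m/ precedes the alveolar consonant /d/, so it assimilates in place to [n]. /m/ precedes the alveolar consonant /d/, so it assimilates in place to [n]. /vamdoizumdomah/ → vandoizundomah.
Rule 5 (final i-epenthesis): the form ends in the consonant /h/, so [i] is inserted word-finally. /vandoizundomah/ → vandoizundomahi.

vandoizundomahi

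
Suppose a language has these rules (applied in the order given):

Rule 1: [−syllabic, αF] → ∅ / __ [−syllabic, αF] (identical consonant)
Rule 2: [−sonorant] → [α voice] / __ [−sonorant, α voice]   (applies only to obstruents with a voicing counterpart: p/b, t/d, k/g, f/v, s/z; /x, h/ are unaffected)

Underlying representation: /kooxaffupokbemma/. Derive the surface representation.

Rule 1 (degemination): /ff/ is a geminate; the first /f/ deletes. /mm/ is a geminate; the first /m/ deletes. /kooxaffupokbemma/ → kooxafupokbema.
Rule 2 (regressive voicing assimilation): /k/ precedes the voiced obstruent /b/, so it voices to [g] by assimilation. /kooxafupokbema/ → kooxafupogbema.

kooxafupogbema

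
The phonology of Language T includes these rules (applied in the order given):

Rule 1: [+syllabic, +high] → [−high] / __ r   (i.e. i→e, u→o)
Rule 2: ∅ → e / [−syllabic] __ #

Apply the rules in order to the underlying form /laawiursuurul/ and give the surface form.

Rule 1 (pre-rhotic lowering): /u/ is a high vowel immediately before /r/, so it lowers to [o]. /u/ is a high vowel immediately before /r/, so it lowers to [o]. /laawiursuurul/ → laawiorsuorul.
Rule 2 (final e-epenthesis): the form ends in the consonant /l/, so [e] is inserted word-finally. /laawiorsuorul/ → laawiorsuorule.

laawiorsuorule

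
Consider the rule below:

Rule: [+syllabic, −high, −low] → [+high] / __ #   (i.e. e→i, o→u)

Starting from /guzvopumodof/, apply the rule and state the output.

guzvopumodof

No segment of /guzvopumodof/ meets the structural description of the rule, so the form surfaces unchanged.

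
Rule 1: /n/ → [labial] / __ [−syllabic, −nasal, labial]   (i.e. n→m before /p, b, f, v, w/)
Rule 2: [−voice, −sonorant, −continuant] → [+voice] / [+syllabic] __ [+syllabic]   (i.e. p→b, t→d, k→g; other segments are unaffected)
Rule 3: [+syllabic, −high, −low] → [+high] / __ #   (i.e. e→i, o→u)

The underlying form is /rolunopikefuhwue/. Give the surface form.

rolunobigefuhwui

Rule 1 (nasal place assimilation): no segment meets the environment; /rolunopikefuhwue/ is unchanged.
Rule 2 (intervocalic voicing): /p/ is a voiceless stop between vowels /o/ and /i/, so it voices to [b]. /k/ is a voiceless stop between vowels /i/ and /e/, so it voices to [g]. /rolunopikefuhwue/ → rolunobigefuhwue.
Rule 3 (final vowel raising): /e/ is a mid vowel in word-final position, so it raises to [i]. /rolunobigefuhwue/ → rolunobigefuhwui.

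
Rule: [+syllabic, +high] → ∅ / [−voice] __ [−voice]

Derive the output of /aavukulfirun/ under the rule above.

No segment of /aavukulfirun/ meets the structural description of the rule, so the form surfaces unchanged.

aavukulfirun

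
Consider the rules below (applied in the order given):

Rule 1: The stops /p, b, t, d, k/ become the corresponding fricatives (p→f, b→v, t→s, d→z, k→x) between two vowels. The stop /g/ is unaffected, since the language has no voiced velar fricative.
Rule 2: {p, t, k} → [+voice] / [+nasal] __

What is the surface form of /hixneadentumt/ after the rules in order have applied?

hixneazendumd

Rule 1 (intervocalic spirantization): /d/ is a stop between vowels /a/ and /e/, so it spirantizes to the fricative [z]. /hixneadentumt/ → hixneazentumt.
Rule 2 (post-nasal voicing): /t/ is a voiceless stop immediately after the nasal /n/, so it voices to [d]. /t/ is a voiceless stop immediately after the nasal /m/, so it voices to [d]. /hixneazentumt/ → hixneazendumd.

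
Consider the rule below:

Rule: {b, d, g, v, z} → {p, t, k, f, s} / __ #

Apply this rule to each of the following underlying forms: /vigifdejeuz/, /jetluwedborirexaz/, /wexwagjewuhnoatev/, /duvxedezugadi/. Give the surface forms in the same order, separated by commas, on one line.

/vigifdejeuz/: /z/ is a voiced obstruent in word-final position, so it devoices to [s]. → [vigifdejeus].
/jetluwedborirexaz/: /z/ is a voiced obstruent in word-final position, so it devoices to [s]. → [jetluwedborirexas].
/wexwagjewuhnoatev/: /v/ is a voiced obstruent in word-final position, so it devoices to [f]. → [wexwagjewuhnoatef].
/duvxedezugadi/: the rule's environment is not met; surfaces unchanged as [duvxedezugadi].

vigifdejeus, jetluwedborirexas, wexwagjewuhnoatef, duvxedezugadi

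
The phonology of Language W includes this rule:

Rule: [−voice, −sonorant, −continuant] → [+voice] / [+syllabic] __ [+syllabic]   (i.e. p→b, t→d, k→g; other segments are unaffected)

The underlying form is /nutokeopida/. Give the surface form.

nudogeobida

/t/ is a voiceless stop between vowels /u/ and /o/, so it voices to [d].
/k/ is a voiceless stop between vowels /o/ and /e/, so it voices to [g].
/p/ is a voiceless stop between vowels /o/ and /i/, so it voices to [b].
Surface form: [nudogeobida].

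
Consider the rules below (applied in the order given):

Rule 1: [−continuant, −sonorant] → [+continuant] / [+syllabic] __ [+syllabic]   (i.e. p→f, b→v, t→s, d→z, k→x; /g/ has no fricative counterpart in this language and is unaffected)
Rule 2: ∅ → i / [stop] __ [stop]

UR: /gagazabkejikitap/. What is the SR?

gagazabikejixisap

Rule 1 (intervocalic spirantization): /k/ is a stop between vowels /i/ and /i/, so it spirantizes to the fricative [x]. /t/ is a stop between vowels /i/ and /a/, so it spirantizes to the fricative [s]. /gagazabkejikitap/ → gagazabkejixisap.
Rule 2 (stop-cluster i-epenthesis): /b/ and /k/ form a stop–stop cluster, so [i] is inserted between them. /gagazabkejixisap/ → gagazabikejixisap.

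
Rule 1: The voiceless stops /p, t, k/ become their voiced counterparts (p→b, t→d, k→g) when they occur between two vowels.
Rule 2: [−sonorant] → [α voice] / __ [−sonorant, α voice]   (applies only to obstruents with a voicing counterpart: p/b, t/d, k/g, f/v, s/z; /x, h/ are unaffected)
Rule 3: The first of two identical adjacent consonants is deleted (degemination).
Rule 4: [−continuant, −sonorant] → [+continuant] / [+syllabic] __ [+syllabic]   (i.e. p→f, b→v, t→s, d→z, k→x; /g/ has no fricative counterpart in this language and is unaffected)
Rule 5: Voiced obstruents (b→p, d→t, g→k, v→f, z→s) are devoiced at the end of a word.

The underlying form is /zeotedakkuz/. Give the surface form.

Rule 1 (intervocalic voicing): /t/ is a voiceless stop between vowels /o/ and /e/, so it voices to [d]. /zeotedakkuz/ → zeodedakkuz.
Rule 2 (regressive voicing assimilation): no segment meets the environment; /zeodedakkuz/ is unchanged.
Rule 3 (degemination): /kk/ is a geminate; the first /k/ deletes. /zeodedakkuz/ → zeodedakuz.
Rule 4 (intervocalic spirantization): /d/ is a stop between vowels /o/ and /e/, so it spirantizes to the fricative [z]. /d/ is a stop between vowels /e/ and /a/, so it spirantizes to the fricative [z]. /k/ is a stop between vowels /a/ and /u/, so it spirantizes to the fricative [x]. /zeodedakuz/ → zeozezaxuz.
Rule 5 (final devoicing): /z/ is a voiced obstruent in word-final position, so it devoices to [s]. /zeozezaxuz/ → zeozezaxus.

zeozezaxus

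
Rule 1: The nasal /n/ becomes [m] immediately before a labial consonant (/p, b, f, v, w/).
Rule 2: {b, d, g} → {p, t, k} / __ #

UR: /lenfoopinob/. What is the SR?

Rule 1 (nasal place assimilation): /n/ precedes the labial consonant /f/, so it assimilates in place to [m]. /lenfoopinob/ → lemfoopinob.
Rule 2 (final devoicing): /b/ is a voiced stop in word-final position, so it devoices to [p]. /lemfoopinob/ → lemfoopinop.

lemfoopinop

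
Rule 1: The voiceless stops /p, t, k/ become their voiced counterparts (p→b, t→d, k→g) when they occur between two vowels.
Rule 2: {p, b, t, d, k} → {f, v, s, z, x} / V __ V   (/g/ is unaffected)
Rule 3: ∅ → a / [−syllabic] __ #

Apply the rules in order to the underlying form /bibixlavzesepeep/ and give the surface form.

Rule 1 (intervocalic voicing): /p/ is a voiceless stop between vowels /e/ and /e/, so it voices to [b]. /bibixlavzesepeep/ → bibixlavzesebeep.
Rule 2 (intervocalic spirantization): /b/ is a stop between vowels /i/ and /i/, so it spirantizes to the fricative [v]. /b/ is a stop between vowels /e/ and /e/, so it spirantizes to the fricative [v]. /bibixlavzesebeep/ → bivixlavzeseveep.
Rule 3 (final a-epenthesis): the form ends in the consonant /p/, so [a] is inserted word-finally. /bivixlavzeseveep/ → bivixlavzeseveepa.

bivixlavzeseveepa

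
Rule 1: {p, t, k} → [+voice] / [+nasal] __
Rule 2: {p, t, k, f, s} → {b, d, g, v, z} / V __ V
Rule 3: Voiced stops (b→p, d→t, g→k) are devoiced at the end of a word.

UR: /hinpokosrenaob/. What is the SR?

hinbogosrenaop

Rule 1 (post-nasal voicing): /p/ is a voiceless stop immediately after the nasal /n/, so it voices to [b]. /hinpokosrenaob/ → hinbokosrenaob.
Rule 2 (intervocalic voicing): /k/ is a voiceless obstruent between vowels /o/ and /o/, so it voices to [g]. /hinbokosrenaob/ → hinbogosrenaob.
Rule 3 (final devoicing): /b/ is a voiced stop in word-final position, so it devoices to [p]. /hinbogosrenaob/ → hinbogosrenaop.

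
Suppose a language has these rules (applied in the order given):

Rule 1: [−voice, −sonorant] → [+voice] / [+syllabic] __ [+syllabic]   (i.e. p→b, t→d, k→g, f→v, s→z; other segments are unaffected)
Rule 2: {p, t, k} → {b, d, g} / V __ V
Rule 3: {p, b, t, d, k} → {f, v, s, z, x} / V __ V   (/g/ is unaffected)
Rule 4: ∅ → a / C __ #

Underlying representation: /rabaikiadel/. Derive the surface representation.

ravaigiazela

Rule 1 (intervocalic voicing): /k/ is a voiceless obstruent between vowels /i/ and /i/, so it voices to [g]. /rabaikiadel/ → rabaigiadel.
Rule 2 (intervocalic voicing): no segment meets the environment; /rabaigiadel/ is unchanged.
Rule 3 (intervocalic spirantization): /b/ is a stop between vowels /a/ and /a/, so it spirantizes to the fricative [v]. /d/ is a stop between vowels /a/ and /e/, so it spirantizes to the fricative [z]. /rabaigiadel/ → ravaigiazel.
Rule 4 (final a-epenthesis): the form ends in the consonant /l/, so [a] is inserted word-finally. /ravaigiazel/ → ravaigiazela.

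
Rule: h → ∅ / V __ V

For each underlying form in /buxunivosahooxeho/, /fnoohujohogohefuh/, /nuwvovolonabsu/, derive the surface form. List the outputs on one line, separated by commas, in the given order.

/buxunivosahooxeho/: /h/ occurs between vowels /a/ and /o/, so it deletes. /h/ occurs between vowels /e/ and /o/, so it deletes. → [buxunivosaooxeo].
/fnoohujohogohefuh/: /h/ occurs between vowels /o/ and /u/, so it deletes. /h/ occurs between vowels /o/ and /o/, so it deletes. /h/ occurs between vowels /o/ and /e/, so it deletes. → [fnooujoogoefuh].
/nuwvovolonabsu/: the rule's environment is not met; surfaces unchanged as [nuwvovolonabsu].

buxunivosaooxeo, fnooujoogoefuh, nuwvovolonabsu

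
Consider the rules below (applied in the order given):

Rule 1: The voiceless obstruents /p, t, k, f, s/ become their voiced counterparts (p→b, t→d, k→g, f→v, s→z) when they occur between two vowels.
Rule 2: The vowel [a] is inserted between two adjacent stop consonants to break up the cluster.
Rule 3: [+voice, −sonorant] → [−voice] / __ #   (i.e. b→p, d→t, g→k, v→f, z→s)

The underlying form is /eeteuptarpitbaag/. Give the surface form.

Rule 1 (intervocalic voicing): /t/ is a voiceless obstruent between vowels /e/ and /e/, so it voices to [d]. /eeteuptarpitbaag/ → eedeuptarpitbaag.
Rule 2 (stop-cluster a-epenthesis): /p/ and /t/ form a stop–stop cluster, so [a] is inserted between them. /t/ and /b/ form a stop–stop cluster, so [a] is inserted between them. /eedeuptarpitbaag/ → eedeupatarpitabaag.
Rule 3 (final devoicing): /g/ is a voiced obstruent in word-final position, so it devoices to [k]. /eedeupatarpitabaag/ → eedeupatarpitabaak.

eedeupatarpitabaak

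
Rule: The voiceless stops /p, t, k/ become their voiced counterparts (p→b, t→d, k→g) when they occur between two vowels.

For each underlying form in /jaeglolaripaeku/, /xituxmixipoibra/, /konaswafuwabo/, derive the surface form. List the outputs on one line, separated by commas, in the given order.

/jaeglolaripaeku/: /p/ is a voiceless stop between vowels /i/ and /a/, so it voices to [b]. /k/ is a voiceless stop between vowels /e/ and /u/, so it voices to [g]. → [jaeglolaribaegu].
/xituxmixipoibra/: /t/ is a voiceless stop between vowels /i/ and /u/, so it voices to [d]. /p/ is a voiceless stop between vowels /i/ and /o/, so it voices to [b]. → [xiduxmixiboibra].
/konaswafuwabo/: the rule's environment is not met; surfaces unchanged as [konaswafuwabo].

jaeglolaribaegu, xiduxmixiboibra, konaswafuwabo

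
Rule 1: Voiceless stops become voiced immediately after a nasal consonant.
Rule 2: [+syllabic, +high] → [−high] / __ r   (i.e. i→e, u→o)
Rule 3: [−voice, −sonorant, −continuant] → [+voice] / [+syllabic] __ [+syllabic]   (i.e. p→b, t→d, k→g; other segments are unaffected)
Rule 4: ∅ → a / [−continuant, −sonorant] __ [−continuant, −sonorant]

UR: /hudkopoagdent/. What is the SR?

Rule 1 (post-nasal voicing): /t/ is a voiceless stop immediately after the nasal /n/, so it voices to [d]. /hudkopoagdent/ → hudkopoagdend.
Rule 2 (pre-rhotic lowering): no segment meets the environment; /hudkopoagdend/ is unchanged.
Rule 3 (intervocalic voicing): /p/ is a voiceless stop between vowels /o/ and /o/, so it voices to [b]. /hudkopoagdend/ → hudkoboagdend.
Rule 4 (stop-cluster a-epenthesis): /d/ and /k/ form a stop–stop cluster, so [a] is inserted between them. /g/ and /d/ form a stop–stop cluster, so [a] is inserted between them. /hudkoboagdend/ → hudakoboagadend.

hudakoboagadend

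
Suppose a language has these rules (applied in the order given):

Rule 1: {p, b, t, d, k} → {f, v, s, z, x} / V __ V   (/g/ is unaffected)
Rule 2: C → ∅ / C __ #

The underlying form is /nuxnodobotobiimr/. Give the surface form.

nuxnozovosoviim

Rule 1 (intervocalic spirantization): /d/ is a stop between vowels /o/ and /o/, so it spirantizes to the fricative [z]. /b/ is a stop between vowels /o/ and /o/, so it spirantizes to the fricative [v]. /t/ is a stop between vowels /o/ and /o/, so it spirantizes to the fricative [s]. /b/ is a stop between vowels /o/ and /i/, so it spirantizes to the fricative [v]. /nuxnodobotobiimr/ → nuxnozovosoviimr.
Rule 2 (final cluster simplification): /r/ is the second consonant of a word-final cluster /mr/, so it deletes. /nuxnozovosoviimr/ → nuxnozovosoviim.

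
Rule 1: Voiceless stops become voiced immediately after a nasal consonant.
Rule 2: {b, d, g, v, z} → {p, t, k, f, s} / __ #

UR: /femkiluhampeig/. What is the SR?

femgiluhambeik

Rule 1 (post-nasal voicing): /k/ is a voiceless stop immediately after the nasal /m/, so it voices to [g]. /p/ is a voiceless stop immediately after the nasal /m/, so it voices to [b]. /femkiluhampeig/ → femgiluhambeig.
Rule 2 (final devoicing): /g/ is a voiced obstruent in word-final position, so it devoices to [k]. /femgiluhambeig/ → femgiluhambeik.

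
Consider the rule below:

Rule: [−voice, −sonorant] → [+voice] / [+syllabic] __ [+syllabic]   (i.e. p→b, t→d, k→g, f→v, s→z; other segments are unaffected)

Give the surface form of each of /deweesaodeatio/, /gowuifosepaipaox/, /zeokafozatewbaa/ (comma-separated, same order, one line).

deweezaodeadio, gowuivozebaibaox, zeogavozadewbaa

/deweesaodeatio/: /s/ is a voiceless obstruent between vowels /e/ and /a/, so it voices to [z]. /t/ is a voiceless obstruent between vowels /a/ and /i/, so it voices to [d]. → [deweezaodeadio].
/gowuifosepaipaox/: /f/ is a voiceless obstruent between vowels /i/ and /o/, so it voices to [v]. /s/ is a voiceless obstruent between vowels /o/ and /e/, so it voices to [z]. /p/ is a voiceless obstruent between vowels /e/ and /a/, so it voices to [b]. /p/ is a voiceless obstruent between vowels /i/ and /a/, so it voices to [b]. → [gowuivozebaibaox].
/zeokafozatewbaa/: /k/ is a voiceless obstruent between vowels /o/ and /a/, so it voices to [g]. /f/ is a voiceless obstruent between vowels /a/ and /o/, so it voices to [v]. /t/ is a voiceless obstruent between vowels /a/ and /e/, so it voices to [d]. → [zeogavozadewbaa].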